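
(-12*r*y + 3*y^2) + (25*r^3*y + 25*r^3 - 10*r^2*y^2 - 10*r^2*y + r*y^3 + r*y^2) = 25*r^3*y + 25*r^3 - 10*r^2*y^2 - 10*r^2*y + r*y^3 + r*y^2 - 12*r*y + 3*y^2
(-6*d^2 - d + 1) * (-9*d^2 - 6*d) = 54*d^4 + 45*d^3 - 3*d^2 - 6*d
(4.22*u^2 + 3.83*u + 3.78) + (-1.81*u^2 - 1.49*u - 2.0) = 2.41*u^2 + 2.34*u + 1.78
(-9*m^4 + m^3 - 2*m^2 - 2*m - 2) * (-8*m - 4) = 72*m^5 + 28*m^4 + 12*m^3 + 24*m^2 + 24*m + 8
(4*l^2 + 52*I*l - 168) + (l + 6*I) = 4*l^2 + l + 52*I*l - 168 + 6*I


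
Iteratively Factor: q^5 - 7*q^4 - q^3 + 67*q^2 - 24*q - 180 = (q + 2)*(q^4 - 9*q^3 + 17*q^2 + 33*q - 90) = (q - 3)*(q + 2)*(q^3 - 6*q^2 - q + 30) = (q - 5)*(q - 3)*(q + 2)*(q^2 - q - 6) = (q - 5)*(q - 3)*(q + 2)^2*(q - 3)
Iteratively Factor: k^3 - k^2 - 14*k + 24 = (k + 4)*(k^2 - 5*k + 6) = (k - 2)*(k + 4)*(k - 3)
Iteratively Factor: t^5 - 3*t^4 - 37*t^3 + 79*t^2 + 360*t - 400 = (t + 4)*(t^4 - 7*t^3 - 9*t^2 + 115*t - 100) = (t + 4)^2*(t^3 - 11*t^2 + 35*t - 25) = (t - 5)*(t + 4)^2*(t^2 - 6*t + 5) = (t - 5)^2*(t + 4)^2*(t - 1)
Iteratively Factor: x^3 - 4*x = (x)*(x^2 - 4) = x*(x - 2)*(x + 2)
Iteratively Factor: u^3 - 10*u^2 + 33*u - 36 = (u - 3)*(u^2 - 7*u + 12) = (u - 4)*(u - 3)*(u - 3)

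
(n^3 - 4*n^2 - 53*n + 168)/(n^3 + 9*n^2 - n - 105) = (n - 8)/(n + 5)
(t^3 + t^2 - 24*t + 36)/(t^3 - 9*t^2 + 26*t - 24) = (t + 6)/(t - 4)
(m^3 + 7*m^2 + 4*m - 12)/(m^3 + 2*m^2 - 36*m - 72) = (m - 1)/(m - 6)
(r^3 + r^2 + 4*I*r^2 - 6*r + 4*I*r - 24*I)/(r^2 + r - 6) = r + 4*I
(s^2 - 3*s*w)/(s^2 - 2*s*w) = (s - 3*w)/(s - 2*w)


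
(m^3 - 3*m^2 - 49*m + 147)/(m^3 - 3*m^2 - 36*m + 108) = (m^2 - 49)/(m^2 - 36)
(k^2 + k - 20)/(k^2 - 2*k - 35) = (k - 4)/(k - 7)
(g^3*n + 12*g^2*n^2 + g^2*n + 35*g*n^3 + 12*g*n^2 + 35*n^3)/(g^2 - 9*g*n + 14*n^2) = n*(g^3 + 12*g^2*n + g^2 + 35*g*n^2 + 12*g*n + 35*n^2)/(g^2 - 9*g*n + 14*n^2)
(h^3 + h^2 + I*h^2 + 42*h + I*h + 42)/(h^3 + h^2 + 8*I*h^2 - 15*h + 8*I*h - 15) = (h^2 + I*h + 42)/(h^2 + 8*I*h - 15)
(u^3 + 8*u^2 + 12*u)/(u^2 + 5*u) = (u^2 + 8*u + 12)/(u + 5)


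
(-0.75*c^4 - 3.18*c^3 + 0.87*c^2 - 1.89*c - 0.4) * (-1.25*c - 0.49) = 0.9375*c^5 + 4.3425*c^4 + 0.4707*c^3 + 1.9362*c^2 + 1.4261*c + 0.196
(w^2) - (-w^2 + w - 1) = 2*w^2 - w + 1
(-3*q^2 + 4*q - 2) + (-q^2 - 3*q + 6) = -4*q^2 + q + 4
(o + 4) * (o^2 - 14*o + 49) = o^3 - 10*o^2 - 7*o + 196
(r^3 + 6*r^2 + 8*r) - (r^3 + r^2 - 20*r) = 5*r^2 + 28*r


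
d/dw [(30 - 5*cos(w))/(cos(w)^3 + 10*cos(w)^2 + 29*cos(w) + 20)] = 5*(237*cos(w)/2 + 4*cos(2*w) - cos(3*w)/2 + 198)*sin(w)/(cos(w)^3 + 10*cos(w)^2 + 29*cos(w) + 20)^2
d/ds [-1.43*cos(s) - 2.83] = 1.43*sin(s)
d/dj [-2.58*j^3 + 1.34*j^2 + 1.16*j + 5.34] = -7.74*j^2 + 2.68*j + 1.16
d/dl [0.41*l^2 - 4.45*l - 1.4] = 0.82*l - 4.45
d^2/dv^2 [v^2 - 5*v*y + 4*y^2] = 2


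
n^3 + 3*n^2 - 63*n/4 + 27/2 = (n - 3/2)^2*(n + 6)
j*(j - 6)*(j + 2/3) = j^3 - 16*j^2/3 - 4*j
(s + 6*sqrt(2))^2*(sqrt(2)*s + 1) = sqrt(2)*s^3 + 25*s^2 + 84*sqrt(2)*s + 72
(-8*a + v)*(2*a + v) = -16*a^2 - 6*a*v + v^2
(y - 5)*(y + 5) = y^2 - 25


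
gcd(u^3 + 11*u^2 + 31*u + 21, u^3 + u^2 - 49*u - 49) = u^2 + 8*u + 7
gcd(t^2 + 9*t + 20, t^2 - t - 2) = 1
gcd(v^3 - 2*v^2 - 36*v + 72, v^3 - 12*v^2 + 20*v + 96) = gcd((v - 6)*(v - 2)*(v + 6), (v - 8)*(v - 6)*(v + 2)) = v - 6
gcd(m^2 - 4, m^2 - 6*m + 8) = m - 2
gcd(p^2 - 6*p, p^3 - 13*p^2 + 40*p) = p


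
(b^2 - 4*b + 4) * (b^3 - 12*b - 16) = b^5 - 4*b^4 - 8*b^3 + 32*b^2 + 16*b - 64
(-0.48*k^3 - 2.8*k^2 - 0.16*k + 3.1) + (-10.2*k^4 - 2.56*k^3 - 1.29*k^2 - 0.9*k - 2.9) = -10.2*k^4 - 3.04*k^3 - 4.09*k^2 - 1.06*k + 0.2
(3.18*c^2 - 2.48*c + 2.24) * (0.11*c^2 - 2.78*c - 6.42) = 0.3498*c^4 - 9.1132*c^3 - 13.2748*c^2 + 9.6944*c - 14.3808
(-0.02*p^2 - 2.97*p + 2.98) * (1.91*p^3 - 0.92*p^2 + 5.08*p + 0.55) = -0.0382*p^5 - 5.6543*p^4 + 8.3226*p^3 - 17.8402*p^2 + 13.5049*p + 1.639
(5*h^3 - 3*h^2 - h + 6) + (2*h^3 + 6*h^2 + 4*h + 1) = 7*h^3 + 3*h^2 + 3*h + 7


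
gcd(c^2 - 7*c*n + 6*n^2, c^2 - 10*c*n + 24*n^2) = c - 6*n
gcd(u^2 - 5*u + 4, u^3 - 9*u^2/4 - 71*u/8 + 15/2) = u - 4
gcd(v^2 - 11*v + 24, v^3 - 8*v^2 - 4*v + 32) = v - 8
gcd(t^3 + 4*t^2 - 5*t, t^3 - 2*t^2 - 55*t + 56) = t - 1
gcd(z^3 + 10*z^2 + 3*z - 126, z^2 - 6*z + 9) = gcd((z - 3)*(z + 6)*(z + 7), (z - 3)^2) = z - 3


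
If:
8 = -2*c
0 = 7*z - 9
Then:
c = -4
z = 9/7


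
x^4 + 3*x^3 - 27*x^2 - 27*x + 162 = (x - 3)^2*(x + 3)*(x + 6)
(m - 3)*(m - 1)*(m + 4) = m^3 - 13*m + 12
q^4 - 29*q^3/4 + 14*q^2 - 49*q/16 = q*(q - 7/2)^2*(q - 1/4)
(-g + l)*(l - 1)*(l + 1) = -g*l^2 + g + l^3 - l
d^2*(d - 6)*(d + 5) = d^4 - d^3 - 30*d^2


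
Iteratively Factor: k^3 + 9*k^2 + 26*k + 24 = (k + 4)*(k^2 + 5*k + 6) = (k + 3)*(k + 4)*(k + 2)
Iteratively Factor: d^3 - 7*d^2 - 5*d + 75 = (d + 3)*(d^2 - 10*d + 25) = (d - 5)*(d + 3)*(d - 5)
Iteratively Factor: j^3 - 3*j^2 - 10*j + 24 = (j + 3)*(j^2 - 6*j + 8) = (j - 4)*(j + 3)*(j - 2)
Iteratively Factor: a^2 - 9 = (a - 3)*(a + 3)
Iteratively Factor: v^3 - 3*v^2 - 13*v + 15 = (v - 5)*(v^2 + 2*v - 3) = (v - 5)*(v - 1)*(v + 3)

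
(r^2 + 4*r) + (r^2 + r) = 2*r^2 + 5*r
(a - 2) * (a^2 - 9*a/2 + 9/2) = a^3 - 13*a^2/2 + 27*a/2 - 9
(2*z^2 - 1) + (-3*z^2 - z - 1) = -z^2 - z - 2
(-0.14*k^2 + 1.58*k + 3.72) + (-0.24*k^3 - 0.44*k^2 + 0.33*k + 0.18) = -0.24*k^3 - 0.58*k^2 + 1.91*k + 3.9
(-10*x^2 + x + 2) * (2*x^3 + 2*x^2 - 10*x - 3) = -20*x^5 - 18*x^4 + 106*x^3 + 24*x^2 - 23*x - 6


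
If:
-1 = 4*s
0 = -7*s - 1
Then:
No Solution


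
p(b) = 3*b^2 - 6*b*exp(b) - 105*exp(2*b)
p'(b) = -6*b*exp(b) + 6*b - 210*exp(2*b) - 6*exp(b)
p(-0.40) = -45.09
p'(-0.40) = -99.17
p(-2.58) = 20.54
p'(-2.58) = -15.97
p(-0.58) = -29.96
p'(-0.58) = -70.72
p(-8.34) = 208.68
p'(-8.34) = -50.03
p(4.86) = -1751652.18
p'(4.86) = -3500428.72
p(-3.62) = 39.82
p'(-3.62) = -21.45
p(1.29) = -1408.82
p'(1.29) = -2813.57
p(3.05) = -47173.57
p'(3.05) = -94124.93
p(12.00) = -2781369541546.55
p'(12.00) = -5562728342068.86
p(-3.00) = 27.64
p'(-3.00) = -17.92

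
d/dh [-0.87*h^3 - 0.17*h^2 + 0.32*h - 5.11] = -2.61*h^2 - 0.34*h + 0.32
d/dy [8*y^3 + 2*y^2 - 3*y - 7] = 24*y^2 + 4*y - 3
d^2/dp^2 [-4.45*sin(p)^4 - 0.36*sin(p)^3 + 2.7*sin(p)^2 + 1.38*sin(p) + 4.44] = 71.2*sin(p)^4 + 3.24*sin(p)^3 - 64.2*sin(p)^2 - 3.54*sin(p) + 5.4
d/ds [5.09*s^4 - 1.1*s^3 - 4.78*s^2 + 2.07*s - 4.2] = 20.36*s^3 - 3.3*s^2 - 9.56*s + 2.07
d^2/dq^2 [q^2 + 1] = 2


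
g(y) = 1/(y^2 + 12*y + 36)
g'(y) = (-2*y - 12)/(y^2 + 12*y + 36)^2 = 2*(-y - 6)/(y^2 + 12*y + 36)^2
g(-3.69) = 0.19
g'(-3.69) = -0.16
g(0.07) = 0.03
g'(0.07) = -0.01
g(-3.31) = 0.14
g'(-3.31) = -0.10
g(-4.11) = 0.28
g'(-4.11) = -0.30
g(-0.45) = 0.03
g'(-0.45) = -0.01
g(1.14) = 0.02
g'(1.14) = -0.01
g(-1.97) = 0.06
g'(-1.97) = -0.03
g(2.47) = 0.01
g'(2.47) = -0.00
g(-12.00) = 0.03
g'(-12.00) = 0.01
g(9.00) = 0.00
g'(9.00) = 0.00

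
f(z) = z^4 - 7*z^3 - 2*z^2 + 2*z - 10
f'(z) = 4*z^3 - 21*z^2 - 4*z + 2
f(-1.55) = 13.93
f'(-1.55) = -57.15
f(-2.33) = 92.50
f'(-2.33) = -153.28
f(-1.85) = 35.49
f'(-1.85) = -87.80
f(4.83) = -291.51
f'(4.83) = -56.51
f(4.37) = -258.94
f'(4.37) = -82.70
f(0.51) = -10.36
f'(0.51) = -4.97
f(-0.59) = -10.32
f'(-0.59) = -3.77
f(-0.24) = -10.50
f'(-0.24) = 1.70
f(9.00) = 1304.00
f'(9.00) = 1181.00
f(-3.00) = 236.00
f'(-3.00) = -283.00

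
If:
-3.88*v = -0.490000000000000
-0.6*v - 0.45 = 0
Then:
No Solution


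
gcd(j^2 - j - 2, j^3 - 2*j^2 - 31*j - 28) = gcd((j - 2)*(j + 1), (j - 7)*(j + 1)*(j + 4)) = j + 1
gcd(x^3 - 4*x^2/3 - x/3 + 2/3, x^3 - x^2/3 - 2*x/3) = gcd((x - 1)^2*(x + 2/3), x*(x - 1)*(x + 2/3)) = x^2 - x/3 - 2/3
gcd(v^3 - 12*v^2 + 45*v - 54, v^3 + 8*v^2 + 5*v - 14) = 1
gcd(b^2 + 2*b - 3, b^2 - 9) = b + 3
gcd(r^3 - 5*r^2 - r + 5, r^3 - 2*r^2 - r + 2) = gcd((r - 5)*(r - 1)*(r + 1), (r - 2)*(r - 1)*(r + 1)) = r^2 - 1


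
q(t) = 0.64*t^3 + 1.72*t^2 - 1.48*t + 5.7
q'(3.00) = 26.12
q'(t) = 1.92*t^2 + 3.44*t - 1.48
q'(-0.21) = -2.12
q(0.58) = 5.55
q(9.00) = 598.26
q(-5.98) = -60.80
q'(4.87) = 60.81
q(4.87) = 113.21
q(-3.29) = 6.40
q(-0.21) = 6.08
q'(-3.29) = 7.98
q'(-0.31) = -2.36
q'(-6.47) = 56.64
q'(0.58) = 1.16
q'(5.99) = 88.02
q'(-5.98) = 46.61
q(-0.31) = 6.31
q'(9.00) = 185.00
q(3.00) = 34.02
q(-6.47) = -86.06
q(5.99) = 196.10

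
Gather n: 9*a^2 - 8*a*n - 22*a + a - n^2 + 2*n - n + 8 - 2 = 9*a^2 - 21*a - n^2 + n*(1 - 8*a) + 6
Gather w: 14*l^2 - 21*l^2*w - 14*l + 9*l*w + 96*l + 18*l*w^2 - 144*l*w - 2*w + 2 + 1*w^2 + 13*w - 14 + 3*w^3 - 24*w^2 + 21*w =14*l^2 + 82*l + 3*w^3 + w^2*(18*l - 23) + w*(-21*l^2 - 135*l + 32) - 12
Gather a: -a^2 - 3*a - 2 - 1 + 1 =-a^2 - 3*a - 2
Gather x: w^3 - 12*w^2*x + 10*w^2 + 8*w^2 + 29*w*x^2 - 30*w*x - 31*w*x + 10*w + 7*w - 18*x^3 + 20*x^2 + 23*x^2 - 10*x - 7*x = w^3 + 18*w^2 + 17*w - 18*x^3 + x^2*(29*w + 43) + x*(-12*w^2 - 61*w - 17)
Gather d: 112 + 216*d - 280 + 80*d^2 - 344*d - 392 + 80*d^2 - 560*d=160*d^2 - 688*d - 560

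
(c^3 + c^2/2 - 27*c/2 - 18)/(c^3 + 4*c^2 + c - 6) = (c^2 - 5*c/2 - 6)/(c^2 + c - 2)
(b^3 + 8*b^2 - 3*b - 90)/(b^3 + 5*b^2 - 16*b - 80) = (b^2 + 3*b - 18)/(b^2 - 16)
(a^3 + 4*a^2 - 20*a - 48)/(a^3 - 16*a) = (a^2 + 8*a + 12)/(a*(a + 4))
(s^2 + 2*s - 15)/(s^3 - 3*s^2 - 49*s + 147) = (s + 5)/(s^2 - 49)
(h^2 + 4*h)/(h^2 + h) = (h + 4)/(h + 1)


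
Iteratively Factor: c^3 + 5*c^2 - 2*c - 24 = (c + 4)*(c^2 + c - 6) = (c + 3)*(c + 4)*(c - 2)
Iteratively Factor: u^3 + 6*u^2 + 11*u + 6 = (u + 3)*(u^2 + 3*u + 2) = (u + 2)*(u + 3)*(u + 1)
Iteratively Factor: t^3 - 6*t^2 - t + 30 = (t - 3)*(t^2 - 3*t - 10) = (t - 5)*(t - 3)*(t + 2)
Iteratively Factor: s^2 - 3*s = (s)*(s - 3)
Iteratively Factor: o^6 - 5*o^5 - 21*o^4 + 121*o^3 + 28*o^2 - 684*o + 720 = (o + 3)*(o^5 - 8*o^4 + 3*o^3 + 112*o^2 - 308*o + 240) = (o - 5)*(o + 3)*(o^4 - 3*o^3 - 12*o^2 + 52*o - 48) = (o - 5)*(o + 3)*(o + 4)*(o^3 - 7*o^2 + 16*o - 12) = (o - 5)*(o - 3)*(o + 3)*(o + 4)*(o^2 - 4*o + 4) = (o - 5)*(o - 3)*(o - 2)*(o + 3)*(o + 4)*(o - 2)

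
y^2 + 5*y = y*(y + 5)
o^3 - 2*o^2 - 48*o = o*(o - 8)*(o + 6)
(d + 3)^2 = d^2 + 6*d + 9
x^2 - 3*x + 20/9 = (x - 5/3)*(x - 4/3)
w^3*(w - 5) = w^4 - 5*w^3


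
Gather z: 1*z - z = 0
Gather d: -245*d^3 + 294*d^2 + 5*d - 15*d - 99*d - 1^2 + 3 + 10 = -245*d^3 + 294*d^2 - 109*d + 12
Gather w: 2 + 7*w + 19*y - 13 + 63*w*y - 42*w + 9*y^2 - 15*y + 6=w*(63*y - 35) + 9*y^2 + 4*y - 5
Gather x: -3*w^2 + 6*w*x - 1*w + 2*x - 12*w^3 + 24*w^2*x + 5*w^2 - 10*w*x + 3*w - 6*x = -12*w^3 + 2*w^2 + 2*w + x*(24*w^2 - 4*w - 4)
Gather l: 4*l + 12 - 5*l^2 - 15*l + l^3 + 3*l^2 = l^3 - 2*l^2 - 11*l + 12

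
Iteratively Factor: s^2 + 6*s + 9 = (s + 3)*(s + 3)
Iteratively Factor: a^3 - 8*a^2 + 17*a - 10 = (a - 1)*(a^2 - 7*a + 10) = (a - 2)*(a - 1)*(a - 5)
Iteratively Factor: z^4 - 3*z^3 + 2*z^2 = (z)*(z^3 - 3*z^2 + 2*z) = z^2*(z^2 - 3*z + 2) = z^2*(z - 1)*(z - 2)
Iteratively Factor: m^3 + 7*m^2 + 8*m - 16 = (m + 4)*(m^2 + 3*m - 4) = (m - 1)*(m + 4)*(m + 4)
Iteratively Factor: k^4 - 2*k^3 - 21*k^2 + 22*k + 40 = (k + 4)*(k^3 - 6*k^2 + 3*k + 10) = (k + 1)*(k + 4)*(k^2 - 7*k + 10) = (k - 5)*(k + 1)*(k + 4)*(k - 2)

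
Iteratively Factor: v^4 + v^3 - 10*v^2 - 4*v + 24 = (v + 2)*(v^3 - v^2 - 8*v + 12) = (v - 2)*(v + 2)*(v^2 + v - 6) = (v - 2)*(v + 2)*(v + 3)*(v - 2)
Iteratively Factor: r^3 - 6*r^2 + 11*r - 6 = (r - 2)*(r^2 - 4*r + 3) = (r - 3)*(r - 2)*(r - 1)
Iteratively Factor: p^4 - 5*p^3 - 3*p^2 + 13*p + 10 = (p - 2)*(p^3 - 3*p^2 - 9*p - 5) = (p - 5)*(p - 2)*(p^2 + 2*p + 1) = (p - 5)*(p - 2)*(p + 1)*(p + 1)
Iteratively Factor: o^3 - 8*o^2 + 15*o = (o - 5)*(o^2 - 3*o) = (o - 5)*(o - 3)*(o)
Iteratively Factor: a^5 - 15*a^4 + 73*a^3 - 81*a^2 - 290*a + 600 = (a - 4)*(a^4 - 11*a^3 + 29*a^2 + 35*a - 150) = (a - 5)*(a - 4)*(a^3 - 6*a^2 - a + 30) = (a - 5)*(a - 4)*(a - 3)*(a^2 - 3*a - 10) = (a - 5)^2*(a - 4)*(a - 3)*(a + 2)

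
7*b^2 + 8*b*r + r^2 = (b + r)*(7*b + r)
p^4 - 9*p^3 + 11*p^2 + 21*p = p*(p - 7)*(p - 3)*(p + 1)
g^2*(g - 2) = g^3 - 2*g^2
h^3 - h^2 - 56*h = h*(h - 8)*(h + 7)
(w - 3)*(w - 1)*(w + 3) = w^3 - w^2 - 9*w + 9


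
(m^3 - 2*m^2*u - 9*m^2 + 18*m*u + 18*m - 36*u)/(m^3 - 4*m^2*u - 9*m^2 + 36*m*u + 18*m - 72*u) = (-m + 2*u)/(-m + 4*u)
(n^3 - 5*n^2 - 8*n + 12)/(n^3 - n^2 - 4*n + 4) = (n - 6)/(n - 2)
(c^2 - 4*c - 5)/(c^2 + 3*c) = (c^2 - 4*c - 5)/(c*(c + 3))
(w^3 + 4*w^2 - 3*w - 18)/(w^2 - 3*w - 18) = (w^2 + w - 6)/(w - 6)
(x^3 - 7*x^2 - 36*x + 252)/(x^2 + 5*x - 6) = (x^2 - 13*x + 42)/(x - 1)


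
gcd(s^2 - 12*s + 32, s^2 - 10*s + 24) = s - 4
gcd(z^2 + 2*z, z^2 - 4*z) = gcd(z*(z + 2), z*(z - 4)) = z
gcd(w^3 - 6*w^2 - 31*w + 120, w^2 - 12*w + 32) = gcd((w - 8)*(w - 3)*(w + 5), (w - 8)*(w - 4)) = w - 8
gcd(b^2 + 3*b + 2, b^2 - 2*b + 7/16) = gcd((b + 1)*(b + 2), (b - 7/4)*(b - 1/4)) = 1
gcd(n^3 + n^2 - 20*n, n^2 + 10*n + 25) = n + 5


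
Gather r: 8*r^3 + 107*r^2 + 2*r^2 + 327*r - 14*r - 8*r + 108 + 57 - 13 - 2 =8*r^3 + 109*r^2 + 305*r + 150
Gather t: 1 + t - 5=t - 4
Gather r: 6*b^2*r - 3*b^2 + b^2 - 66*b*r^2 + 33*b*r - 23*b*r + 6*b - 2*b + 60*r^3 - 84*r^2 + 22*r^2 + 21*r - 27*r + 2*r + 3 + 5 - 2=-2*b^2 + 4*b + 60*r^3 + r^2*(-66*b - 62) + r*(6*b^2 + 10*b - 4) + 6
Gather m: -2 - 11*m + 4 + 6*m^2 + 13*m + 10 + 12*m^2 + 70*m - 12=18*m^2 + 72*m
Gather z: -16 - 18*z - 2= -18*z - 18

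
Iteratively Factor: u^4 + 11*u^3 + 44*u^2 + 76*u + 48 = (u + 2)*(u^3 + 9*u^2 + 26*u + 24) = (u + 2)*(u + 3)*(u^2 + 6*u + 8) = (u + 2)^2*(u + 3)*(u + 4)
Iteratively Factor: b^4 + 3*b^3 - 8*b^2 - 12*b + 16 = (b + 2)*(b^3 + b^2 - 10*b + 8) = (b - 1)*(b + 2)*(b^2 + 2*b - 8) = (b - 1)*(b + 2)*(b + 4)*(b - 2)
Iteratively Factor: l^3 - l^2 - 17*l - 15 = (l - 5)*(l^2 + 4*l + 3) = (l - 5)*(l + 3)*(l + 1)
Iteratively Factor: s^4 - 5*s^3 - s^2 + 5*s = (s + 1)*(s^3 - 6*s^2 + 5*s) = (s - 1)*(s + 1)*(s^2 - 5*s) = (s - 5)*(s - 1)*(s + 1)*(s)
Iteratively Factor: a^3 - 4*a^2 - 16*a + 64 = (a - 4)*(a^2 - 16) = (a - 4)^2*(a + 4)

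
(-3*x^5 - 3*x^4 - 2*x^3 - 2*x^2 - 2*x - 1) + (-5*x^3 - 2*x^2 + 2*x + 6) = -3*x^5 - 3*x^4 - 7*x^3 - 4*x^2 + 5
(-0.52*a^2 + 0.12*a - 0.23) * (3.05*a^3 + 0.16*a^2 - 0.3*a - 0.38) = -1.586*a^5 + 0.2828*a^4 - 0.5263*a^3 + 0.1248*a^2 + 0.0234*a + 0.0874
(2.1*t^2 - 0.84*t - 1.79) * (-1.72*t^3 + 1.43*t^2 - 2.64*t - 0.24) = -3.612*t^5 + 4.4478*t^4 - 3.6664*t^3 - 0.8461*t^2 + 4.9272*t + 0.4296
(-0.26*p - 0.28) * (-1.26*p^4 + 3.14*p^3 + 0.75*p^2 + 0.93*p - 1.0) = 0.3276*p^5 - 0.4636*p^4 - 1.0742*p^3 - 0.4518*p^2 - 0.000400000000000011*p + 0.28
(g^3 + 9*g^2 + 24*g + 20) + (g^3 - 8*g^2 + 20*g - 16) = 2*g^3 + g^2 + 44*g + 4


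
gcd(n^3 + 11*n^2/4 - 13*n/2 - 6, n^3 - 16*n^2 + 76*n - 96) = n - 2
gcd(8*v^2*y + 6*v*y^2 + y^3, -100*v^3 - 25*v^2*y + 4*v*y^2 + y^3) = 4*v + y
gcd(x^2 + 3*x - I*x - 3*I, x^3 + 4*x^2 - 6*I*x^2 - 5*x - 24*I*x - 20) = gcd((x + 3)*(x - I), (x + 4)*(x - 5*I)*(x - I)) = x - I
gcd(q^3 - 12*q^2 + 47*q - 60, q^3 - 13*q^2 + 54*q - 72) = q^2 - 7*q + 12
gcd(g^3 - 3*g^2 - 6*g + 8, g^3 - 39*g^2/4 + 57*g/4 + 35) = g - 4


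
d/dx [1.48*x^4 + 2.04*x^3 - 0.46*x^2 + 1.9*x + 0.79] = 5.92*x^3 + 6.12*x^2 - 0.92*x + 1.9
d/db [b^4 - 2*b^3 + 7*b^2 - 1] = 2*b*(2*b^2 - 3*b + 7)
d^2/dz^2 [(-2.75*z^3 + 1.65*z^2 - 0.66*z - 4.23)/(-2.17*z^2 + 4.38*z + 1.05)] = (-2.8421709430404e-14*z^5 + 92.8965180000001*z^3 + 172.838232*z^2 - 214.012638*z + 171.867204)/(10.218313*z^6 - 61.874946*z^5 + 110.057409*z^4 - 24.148692*z^3 - 53.253585*z^2 - 14.48685*z - 1.157625)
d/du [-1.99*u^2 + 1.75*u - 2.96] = 1.75 - 3.98*u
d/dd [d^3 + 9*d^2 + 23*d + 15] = 3*d^2 + 18*d + 23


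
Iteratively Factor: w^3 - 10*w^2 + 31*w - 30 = (w - 2)*(w^2 - 8*w + 15) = (w - 3)*(w - 2)*(w - 5)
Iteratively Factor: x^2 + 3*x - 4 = (x - 1)*(x + 4)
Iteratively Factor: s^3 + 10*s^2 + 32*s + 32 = (s + 4)*(s^2 + 6*s + 8) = (s + 4)^2*(s + 2)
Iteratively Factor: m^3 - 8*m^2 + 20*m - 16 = (m - 2)*(m^2 - 6*m + 8) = (m - 2)^2*(m - 4)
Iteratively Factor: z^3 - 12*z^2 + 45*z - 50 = (z - 5)*(z^2 - 7*z + 10) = (z - 5)*(z - 2)*(z - 5)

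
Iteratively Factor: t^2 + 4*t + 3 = (t + 3)*(t + 1)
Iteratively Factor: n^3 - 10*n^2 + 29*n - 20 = (n - 5)*(n^2 - 5*n + 4) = (n - 5)*(n - 4)*(n - 1)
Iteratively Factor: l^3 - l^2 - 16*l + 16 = (l + 4)*(l^2 - 5*l + 4) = (l - 4)*(l + 4)*(l - 1)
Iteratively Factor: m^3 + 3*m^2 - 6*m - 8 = (m + 1)*(m^2 + 2*m - 8) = (m - 2)*(m + 1)*(m + 4)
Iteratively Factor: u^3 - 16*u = (u + 4)*(u^2 - 4*u) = u*(u + 4)*(u - 4)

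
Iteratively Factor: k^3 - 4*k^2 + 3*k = (k - 3)*(k^2 - k) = (k - 3)*(k - 1)*(k)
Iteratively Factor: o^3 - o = (o)*(o^2 - 1) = o*(o + 1)*(o - 1)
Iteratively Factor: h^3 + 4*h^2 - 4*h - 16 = (h + 2)*(h^2 + 2*h - 8) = (h - 2)*(h + 2)*(h + 4)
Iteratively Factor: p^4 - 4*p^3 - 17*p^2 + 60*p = (p - 5)*(p^3 + p^2 - 12*p) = p*(p - 5)*(p^2 + p - 12) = p*(p - 5)*(p - 3)*(p + 4)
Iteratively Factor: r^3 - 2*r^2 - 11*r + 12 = (r + 3)*(r^2 - 5*r + 4) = (r - 1)*(r + 3)*(r - 4)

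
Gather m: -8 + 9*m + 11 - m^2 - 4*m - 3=-m^2 + 5*m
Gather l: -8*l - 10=-8*l - 10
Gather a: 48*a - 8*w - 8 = 48*a - 8*w - 8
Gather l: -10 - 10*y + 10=-10*y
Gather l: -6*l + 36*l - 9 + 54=30*l + 45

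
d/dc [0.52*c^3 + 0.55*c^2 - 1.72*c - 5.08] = 1.56*c^2 + 1.1*c - 1.72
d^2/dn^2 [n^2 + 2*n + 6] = 2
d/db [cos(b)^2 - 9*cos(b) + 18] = (9 - 2*cos(b))*sin(b)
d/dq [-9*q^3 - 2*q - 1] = -27*q^2 - 2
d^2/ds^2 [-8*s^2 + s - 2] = -16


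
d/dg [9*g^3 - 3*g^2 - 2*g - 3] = 27*g^2 - 6*g - 2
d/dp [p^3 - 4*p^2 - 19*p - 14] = 3*p^2 - 8*p - 19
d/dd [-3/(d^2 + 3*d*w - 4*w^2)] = 3*(2*d + 3*w)/(d^2 + 3*d*w - 4*w^2)^2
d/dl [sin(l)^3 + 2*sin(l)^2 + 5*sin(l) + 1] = (3*sin(l)^2 + 4*sin(l) + 5)*cos(l)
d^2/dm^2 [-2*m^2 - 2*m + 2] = -4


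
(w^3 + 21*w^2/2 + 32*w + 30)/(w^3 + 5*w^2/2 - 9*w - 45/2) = (w^2 + 8*w + 12)/(w^2 - 9)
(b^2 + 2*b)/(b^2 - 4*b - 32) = b*(b + 2)/(b^2 - 4*b - 32)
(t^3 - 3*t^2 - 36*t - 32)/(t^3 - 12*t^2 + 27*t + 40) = (t + 4)/(t - 5)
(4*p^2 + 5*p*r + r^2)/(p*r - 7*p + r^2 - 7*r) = (4*p + r)/(r - 7)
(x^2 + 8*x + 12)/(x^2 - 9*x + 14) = (x^2 + 8*x + 12)/(x^2 - 9*x + 14)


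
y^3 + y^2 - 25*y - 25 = (y - 5)*(y + 1)*(y + 5)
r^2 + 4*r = r*(r + 4)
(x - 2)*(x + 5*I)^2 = x^3 - 2*x^2 + 10*I*x^2 - 25*x - 20*I*x + 50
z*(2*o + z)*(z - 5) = 2*o*z^2 - 10*o*z + z^3 - 5*z^2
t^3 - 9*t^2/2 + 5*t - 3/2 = (t - 3)*(t - 1)*(t - 1/2)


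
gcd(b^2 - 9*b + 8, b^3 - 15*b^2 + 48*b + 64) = b - 8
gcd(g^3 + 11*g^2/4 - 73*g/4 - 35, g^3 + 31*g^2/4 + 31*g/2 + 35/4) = g^2 + 27*g/4 + 35/4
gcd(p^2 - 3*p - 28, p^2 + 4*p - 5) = 1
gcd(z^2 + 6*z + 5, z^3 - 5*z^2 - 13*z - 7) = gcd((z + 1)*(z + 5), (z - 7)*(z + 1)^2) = z + 1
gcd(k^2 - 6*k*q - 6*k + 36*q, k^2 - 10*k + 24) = k - 6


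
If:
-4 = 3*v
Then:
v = -4/3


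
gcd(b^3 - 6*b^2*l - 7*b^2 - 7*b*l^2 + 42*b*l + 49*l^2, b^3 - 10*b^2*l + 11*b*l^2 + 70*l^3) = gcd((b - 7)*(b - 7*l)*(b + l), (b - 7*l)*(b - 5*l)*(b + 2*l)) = b - 7*l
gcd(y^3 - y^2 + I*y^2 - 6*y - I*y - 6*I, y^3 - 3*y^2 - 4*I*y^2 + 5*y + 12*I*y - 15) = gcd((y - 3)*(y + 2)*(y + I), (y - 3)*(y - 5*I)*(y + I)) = y^2 + y*(-3 + I) - 3*I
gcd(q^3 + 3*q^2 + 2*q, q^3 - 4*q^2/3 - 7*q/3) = q^2 + q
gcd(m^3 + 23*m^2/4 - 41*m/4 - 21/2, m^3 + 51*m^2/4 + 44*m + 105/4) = m^2 + 31*m/4 + 21/4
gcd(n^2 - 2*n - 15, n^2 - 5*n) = n - 5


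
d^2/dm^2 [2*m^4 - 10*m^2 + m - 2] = 24*m^2 - 20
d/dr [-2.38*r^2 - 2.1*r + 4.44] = -4.76*r - 2.1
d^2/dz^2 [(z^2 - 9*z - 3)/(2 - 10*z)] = 119/(125*z^3 - 75*z^2 + 15*z - 1)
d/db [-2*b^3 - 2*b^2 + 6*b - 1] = -6*b^2 - 4*b + 6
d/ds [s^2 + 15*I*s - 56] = 2*s + 15*I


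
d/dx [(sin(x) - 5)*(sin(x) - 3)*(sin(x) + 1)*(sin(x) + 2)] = (4*sin(x)^3 - 15*sin(x)^2 - 14*sin(x) + 29)*cos(x)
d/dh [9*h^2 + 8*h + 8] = 18*h + 8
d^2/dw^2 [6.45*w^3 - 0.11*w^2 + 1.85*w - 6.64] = 38.7*w - 0.22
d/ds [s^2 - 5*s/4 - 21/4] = 2*s - 5/4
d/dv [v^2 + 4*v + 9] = 2*v + 4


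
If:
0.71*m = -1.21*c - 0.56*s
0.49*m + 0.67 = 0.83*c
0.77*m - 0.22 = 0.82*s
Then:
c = 0.56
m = -0.42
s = -0.67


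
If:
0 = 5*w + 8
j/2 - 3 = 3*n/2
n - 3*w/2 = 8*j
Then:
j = 6/115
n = -228/115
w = -8/5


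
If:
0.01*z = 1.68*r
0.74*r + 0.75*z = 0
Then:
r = 0.00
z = 0.00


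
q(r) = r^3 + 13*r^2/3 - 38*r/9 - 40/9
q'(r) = 3*r^2 + 26*r/3 - 38/9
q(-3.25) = 20.72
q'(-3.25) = -0.70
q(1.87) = 9.35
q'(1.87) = 22.48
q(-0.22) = -3.32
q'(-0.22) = -5.98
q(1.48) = 2.04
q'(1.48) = 15.18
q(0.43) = -5.38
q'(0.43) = 0.06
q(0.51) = -5.34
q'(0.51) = 0.98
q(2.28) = 20.31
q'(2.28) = 31.13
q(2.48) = 26.99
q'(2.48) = 35.72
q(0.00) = -4.44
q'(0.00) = -4.22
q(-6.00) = -39.11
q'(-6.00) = 51.78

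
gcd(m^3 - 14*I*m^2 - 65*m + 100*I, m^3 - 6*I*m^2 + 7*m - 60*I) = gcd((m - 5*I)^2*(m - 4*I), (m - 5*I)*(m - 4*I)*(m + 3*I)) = m^2 - 9*I*m - 20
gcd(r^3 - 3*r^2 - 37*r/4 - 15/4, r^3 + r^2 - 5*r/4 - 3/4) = r^2 + 2*r + 3/4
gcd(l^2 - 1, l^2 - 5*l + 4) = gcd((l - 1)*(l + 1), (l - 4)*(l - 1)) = l - 1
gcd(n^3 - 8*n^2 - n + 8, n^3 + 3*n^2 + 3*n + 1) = n + 1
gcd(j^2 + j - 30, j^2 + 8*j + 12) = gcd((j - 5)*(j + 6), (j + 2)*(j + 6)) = j + 6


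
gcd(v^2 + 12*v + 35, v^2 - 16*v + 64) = 1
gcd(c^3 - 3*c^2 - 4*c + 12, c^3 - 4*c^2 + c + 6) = c^2 - 5*c + 6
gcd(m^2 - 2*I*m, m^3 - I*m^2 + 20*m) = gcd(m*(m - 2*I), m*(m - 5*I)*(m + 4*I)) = m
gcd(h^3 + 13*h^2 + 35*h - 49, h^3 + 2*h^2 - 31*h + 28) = h^2 + 6*h - 7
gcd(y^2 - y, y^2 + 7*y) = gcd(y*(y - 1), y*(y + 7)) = y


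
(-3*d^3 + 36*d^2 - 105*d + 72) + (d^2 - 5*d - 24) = -3*d^3 + 37*d^2 - 110*d + 48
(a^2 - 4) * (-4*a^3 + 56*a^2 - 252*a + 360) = -4*a^5 + 56*a^4 - 236*a^3 + 136*a^2 + 1008*a - 1440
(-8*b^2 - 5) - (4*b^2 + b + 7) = -12*b^2 - b - 12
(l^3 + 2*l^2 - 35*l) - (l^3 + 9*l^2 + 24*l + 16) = -7*l^2 - 59*l - 16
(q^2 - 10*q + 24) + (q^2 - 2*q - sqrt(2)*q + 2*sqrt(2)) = 2*q^2 - 12*q - sqrt(2)*q + 2*sqrt(2) + 24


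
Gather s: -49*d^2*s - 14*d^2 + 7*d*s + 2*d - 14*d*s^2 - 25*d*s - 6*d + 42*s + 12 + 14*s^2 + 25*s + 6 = -14*d^2 - 4*d + s^2*(14 - 14*d) + s*(-49*d^2 - 18*d + 67) + 18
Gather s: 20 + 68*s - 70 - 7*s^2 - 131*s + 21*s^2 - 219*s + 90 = 14*s^2 - 282*s + 40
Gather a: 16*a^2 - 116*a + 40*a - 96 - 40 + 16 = 16*a^2 - 76*a - 120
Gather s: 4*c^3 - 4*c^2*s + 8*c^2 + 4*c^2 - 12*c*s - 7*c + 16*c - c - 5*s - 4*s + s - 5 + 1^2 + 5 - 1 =4*c^3 + 12*c^2 + 8*c + s*(-4*c^2 - 12*c - 8)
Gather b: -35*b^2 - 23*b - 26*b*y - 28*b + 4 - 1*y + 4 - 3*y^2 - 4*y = -35*b^2 + b*(-26*y - 51) - 3*y^2 - 5*y + 8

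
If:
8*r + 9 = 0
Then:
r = -9/8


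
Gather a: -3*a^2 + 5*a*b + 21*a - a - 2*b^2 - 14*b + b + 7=-3*a^2 + a*(5*b + 20) - 2*b^2 - 13*b + 7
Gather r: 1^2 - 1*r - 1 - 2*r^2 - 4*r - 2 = -2*r^2 - 5*r - 2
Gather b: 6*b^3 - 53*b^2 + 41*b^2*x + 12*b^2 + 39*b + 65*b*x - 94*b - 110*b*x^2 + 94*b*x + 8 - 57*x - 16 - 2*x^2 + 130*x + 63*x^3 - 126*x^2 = 6*b^3 + b^2*(41*x - 41) + b*(-110*x^2 + 159*x - 55) + 63*x^3 - 128*x^2 + 73*x - 8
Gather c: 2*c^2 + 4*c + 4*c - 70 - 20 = 2*c^2 + 8*c - 90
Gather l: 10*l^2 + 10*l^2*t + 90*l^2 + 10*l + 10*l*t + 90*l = l^2*(10*t + 100) + l*(10*t + 100)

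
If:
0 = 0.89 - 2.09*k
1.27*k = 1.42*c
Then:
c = 0.38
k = 0.43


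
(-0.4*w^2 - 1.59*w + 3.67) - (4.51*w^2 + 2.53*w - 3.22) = -4.91*w^2 - 4.12*w + 6.89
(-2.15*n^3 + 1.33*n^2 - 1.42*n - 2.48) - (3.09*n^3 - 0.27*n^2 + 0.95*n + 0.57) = -5.24*n^3 + 1.6*n^2 - 2.37*n - 3.05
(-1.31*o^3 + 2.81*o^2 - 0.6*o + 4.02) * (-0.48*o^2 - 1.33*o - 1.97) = 0.6288*o^5 + 0.3935*o^4 - 0.8686*o^3 - 6.6673*o^2 - 4.1646*o - 7.9194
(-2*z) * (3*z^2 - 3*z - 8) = -6*z^3 + 6*z^2 + 16*z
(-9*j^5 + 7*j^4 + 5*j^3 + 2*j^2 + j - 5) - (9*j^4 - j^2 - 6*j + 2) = -9*j^5 - 2*j^4 + 5*j^3 + 3*j^2 + 7*j - 7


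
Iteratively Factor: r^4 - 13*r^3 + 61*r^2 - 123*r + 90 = (r - 3)*(r^3 - 10*r^2 + 31*r - 30) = (r - 5)*(r - 3)*(r^2 - 5*r + 6) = (r - 5)*(r - 3)*(r - 2)*(r - 3)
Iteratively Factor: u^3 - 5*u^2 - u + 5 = (u - 1)*(u^2 - 4*u - 5) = (u - 1)*(u + 1)*(u - 5)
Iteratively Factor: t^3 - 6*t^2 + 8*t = (t)*(t^2 - 6*t + 8) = t*(t - 2)*(t - 4)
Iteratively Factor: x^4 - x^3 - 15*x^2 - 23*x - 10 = (x + 1)*(x^3 - 2*x^2 - 13*x - 10) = (x - 5)*(x + 1)*(x^2 + 3*x + 2) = (x - 5)*(x + 1)^2*(x + 2)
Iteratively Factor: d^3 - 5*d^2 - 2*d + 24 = (d - 4)*(d^2 - d - 6) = (d - 4)*(d + 2)*(d - 3)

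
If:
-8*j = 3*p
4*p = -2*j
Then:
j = 0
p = 0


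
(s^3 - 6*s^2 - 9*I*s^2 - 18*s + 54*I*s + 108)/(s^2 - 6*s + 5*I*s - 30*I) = (s^2 - 9*I*s - 18)/(s + 5*I)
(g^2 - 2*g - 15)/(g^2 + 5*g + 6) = (g - 5)/(g + 2)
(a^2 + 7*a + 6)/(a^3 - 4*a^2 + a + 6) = (a + 6)/(a^2 - 5*a + 6)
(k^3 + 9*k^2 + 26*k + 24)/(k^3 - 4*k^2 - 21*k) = (k^2 + 6*k + 8)/(k*(k - 7))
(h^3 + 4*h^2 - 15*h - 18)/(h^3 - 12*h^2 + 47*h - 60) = (h^2 + 7*h + 6)/(h^2 - 9*h + 20)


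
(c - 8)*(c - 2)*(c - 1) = c^3 - 11*c^2 + 26*c - 16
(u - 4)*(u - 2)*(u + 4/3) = u^3 - 14*u^2/3 + 32/3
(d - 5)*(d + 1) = d^2 - 4*d - 5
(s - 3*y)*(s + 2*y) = s^2 - s*y - 6*y^2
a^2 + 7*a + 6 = (a + 1)*(a + 6)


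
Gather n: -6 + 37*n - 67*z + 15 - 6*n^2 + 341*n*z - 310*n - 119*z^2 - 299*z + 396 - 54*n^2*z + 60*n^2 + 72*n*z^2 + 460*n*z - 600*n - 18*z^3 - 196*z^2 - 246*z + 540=n^2*(54 - 54*z) + n*(72*z^2 + 801*z - 873) - 18*z^3 - 315*z^2 - 612*z + 945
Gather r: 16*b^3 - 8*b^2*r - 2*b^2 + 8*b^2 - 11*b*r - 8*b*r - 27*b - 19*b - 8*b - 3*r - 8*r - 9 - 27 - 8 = 16*b^3 + 6*b^2 - 54*b + r*(-8*b^2 - 19*b - 11) - 44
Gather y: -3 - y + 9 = 6 - y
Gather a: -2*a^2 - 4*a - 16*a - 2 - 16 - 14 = -2*a^2 - 20*a - 32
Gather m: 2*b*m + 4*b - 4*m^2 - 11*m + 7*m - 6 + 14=4*b - 4*m^2 + m*(2*b - 4) + 8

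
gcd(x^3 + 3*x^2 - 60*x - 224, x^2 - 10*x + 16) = x - 8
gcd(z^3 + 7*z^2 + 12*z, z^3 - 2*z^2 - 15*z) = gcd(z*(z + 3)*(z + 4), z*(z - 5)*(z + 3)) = z^2 + 3*z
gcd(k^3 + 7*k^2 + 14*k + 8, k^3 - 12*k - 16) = k + 2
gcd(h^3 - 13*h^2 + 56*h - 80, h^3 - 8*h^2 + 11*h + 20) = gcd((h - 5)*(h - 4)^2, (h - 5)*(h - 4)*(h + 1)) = h^2 - 9*h + 20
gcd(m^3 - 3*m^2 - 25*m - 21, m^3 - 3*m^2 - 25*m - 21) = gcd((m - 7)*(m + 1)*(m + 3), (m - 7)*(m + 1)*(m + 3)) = m^3 - 3*m^2 - 25*m - 21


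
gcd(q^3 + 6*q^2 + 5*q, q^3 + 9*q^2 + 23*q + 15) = q^2 + 6*q + 5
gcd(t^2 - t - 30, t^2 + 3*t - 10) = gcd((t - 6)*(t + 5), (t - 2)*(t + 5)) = t + 5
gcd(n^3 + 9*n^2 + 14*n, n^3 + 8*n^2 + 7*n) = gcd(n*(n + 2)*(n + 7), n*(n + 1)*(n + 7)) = n^2 + 7*n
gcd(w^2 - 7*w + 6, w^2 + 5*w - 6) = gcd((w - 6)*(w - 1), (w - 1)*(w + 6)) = w - 1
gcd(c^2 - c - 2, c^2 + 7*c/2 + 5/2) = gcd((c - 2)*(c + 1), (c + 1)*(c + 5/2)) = c + 1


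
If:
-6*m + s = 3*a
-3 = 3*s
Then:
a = -2*m - 1/3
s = -1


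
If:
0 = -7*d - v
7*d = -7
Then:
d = -1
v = 7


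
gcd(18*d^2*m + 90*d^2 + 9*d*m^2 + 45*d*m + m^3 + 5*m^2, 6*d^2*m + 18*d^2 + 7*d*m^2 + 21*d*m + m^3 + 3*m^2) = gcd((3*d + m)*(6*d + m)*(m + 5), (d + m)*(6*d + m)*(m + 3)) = 6*d + m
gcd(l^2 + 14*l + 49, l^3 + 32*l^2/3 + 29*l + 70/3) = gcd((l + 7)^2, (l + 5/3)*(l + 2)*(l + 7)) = l + 7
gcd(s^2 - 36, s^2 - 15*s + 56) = 1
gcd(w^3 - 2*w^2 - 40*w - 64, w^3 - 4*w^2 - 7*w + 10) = w + 2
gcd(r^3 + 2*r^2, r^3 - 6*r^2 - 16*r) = r^2 + 2*r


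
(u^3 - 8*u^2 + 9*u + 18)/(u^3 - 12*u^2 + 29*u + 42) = (u - 3)/(u - 7)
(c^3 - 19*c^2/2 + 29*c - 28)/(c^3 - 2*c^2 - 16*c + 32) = (c - 7/2)/(c + 4)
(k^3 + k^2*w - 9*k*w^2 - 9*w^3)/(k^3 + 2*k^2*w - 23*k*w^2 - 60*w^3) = (-k^2 + 2*k*w + 3*w^2)/(-k^2 + k*w + 20*w^2)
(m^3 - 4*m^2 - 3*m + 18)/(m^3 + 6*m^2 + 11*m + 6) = (m^2 - 6*m + 9)/(m^2 + 4*m + 3)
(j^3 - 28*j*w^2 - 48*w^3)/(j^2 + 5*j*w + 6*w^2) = (j^2 - 2*j*w - 24*w^2)/(j + 3*w)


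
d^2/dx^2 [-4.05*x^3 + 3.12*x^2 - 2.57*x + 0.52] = 6.24 - 24.3*x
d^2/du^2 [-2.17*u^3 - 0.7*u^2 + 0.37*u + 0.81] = -13.02*u - 1.4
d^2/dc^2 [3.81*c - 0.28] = 0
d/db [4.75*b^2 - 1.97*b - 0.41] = 9.5*b - 1.97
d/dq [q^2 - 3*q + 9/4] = 2*q - 3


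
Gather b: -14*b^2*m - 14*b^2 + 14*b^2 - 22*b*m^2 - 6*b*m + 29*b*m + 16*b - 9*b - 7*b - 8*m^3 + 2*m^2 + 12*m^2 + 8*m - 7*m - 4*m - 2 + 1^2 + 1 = -14*b^2*m + b*(-22*m^2 + 23*m) - 8*m^3 + 14*m^2 - 3*m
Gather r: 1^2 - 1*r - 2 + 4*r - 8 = 3*r - 9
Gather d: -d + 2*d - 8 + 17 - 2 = d + 7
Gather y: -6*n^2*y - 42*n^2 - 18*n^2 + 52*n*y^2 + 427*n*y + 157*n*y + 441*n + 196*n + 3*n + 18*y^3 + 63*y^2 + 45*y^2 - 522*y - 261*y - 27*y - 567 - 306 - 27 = -60*n^2 + 640*n + 18*y^3 + y^2*(52*n + 108) + y*(-6*n^2 + 584*n - 810) - 900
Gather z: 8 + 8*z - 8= 8*z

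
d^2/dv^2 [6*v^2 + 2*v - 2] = 12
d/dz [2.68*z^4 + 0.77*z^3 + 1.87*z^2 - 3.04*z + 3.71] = 10.72*z^3 + 2.31*z^2 + 3.74*z - 3.04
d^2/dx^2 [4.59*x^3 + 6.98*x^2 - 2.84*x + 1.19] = 27.54*x + 13.96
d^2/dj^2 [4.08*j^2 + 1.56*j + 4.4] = 8.16000000000000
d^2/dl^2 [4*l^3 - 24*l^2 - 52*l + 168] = 24*l - 48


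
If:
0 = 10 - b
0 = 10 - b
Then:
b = 10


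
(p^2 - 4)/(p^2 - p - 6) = (p - 2)/(p - 3)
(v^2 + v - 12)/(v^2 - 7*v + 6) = (v^2 + v - 12)/(v^2 - 7*v + 6)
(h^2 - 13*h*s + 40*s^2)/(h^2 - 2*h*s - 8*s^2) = (-h^2 + 13*h*s - 40*s^2)/(-h^2 + 2*h*s + 8*s^2)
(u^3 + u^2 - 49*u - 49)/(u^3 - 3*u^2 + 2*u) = (u^3 + u^2 - 49*u - 49)/(u*(u^2 - 3*u + 2))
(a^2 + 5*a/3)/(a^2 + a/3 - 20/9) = 3*a/(3*a - 4)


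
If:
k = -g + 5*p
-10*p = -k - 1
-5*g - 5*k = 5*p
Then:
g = 1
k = -1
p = 0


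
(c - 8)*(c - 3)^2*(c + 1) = c^4 - 13*c^3 + 43*c^2 - 15*c - 72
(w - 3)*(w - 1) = w^2 - 4*w + 3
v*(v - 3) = v^2 - 3*v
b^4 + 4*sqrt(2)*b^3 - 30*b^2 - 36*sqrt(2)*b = b*(b - 3*sqrt(2))*(b + sqrt(2))*(b + 6*sqrt(2))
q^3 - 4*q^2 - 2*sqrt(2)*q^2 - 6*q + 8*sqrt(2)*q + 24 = (q - 4)*(q - 3*sqrt(2))*(q + sqrt(2))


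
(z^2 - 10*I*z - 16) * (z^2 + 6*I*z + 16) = z^4 - 4*I*z^3 + 60*z^2 - 256*I*z - 256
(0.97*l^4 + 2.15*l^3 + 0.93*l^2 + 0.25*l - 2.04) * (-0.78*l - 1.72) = -0.7566*l^5 - 3.3454*l^4 - 4.4234*l^3 - 1.7946*l^2 + 1.1612*l + 3.5088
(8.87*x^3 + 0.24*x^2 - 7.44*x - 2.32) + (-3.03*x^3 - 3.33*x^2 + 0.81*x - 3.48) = 5.84*x^3 - 3.09*x^2 - 6.63*x - 5.8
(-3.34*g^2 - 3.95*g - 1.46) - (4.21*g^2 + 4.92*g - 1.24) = -7.55*g^2 - 8.87*g - 0.22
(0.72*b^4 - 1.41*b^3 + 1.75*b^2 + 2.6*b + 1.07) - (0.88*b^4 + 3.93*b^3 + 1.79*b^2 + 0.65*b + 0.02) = -0.16*b^4 - 5.34*b^3 - 0.04*b^2 + 1.95*b + 1.05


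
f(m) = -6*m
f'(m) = -6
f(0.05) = -0.30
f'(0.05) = -6.00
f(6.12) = -36.72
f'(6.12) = -6.00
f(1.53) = -9.18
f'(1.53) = -6.00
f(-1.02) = 6.12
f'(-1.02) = -6.00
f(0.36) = -2.16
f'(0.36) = -6.00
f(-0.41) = 2.46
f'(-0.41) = -6.00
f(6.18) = -37.08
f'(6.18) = -6.00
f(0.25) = -1.50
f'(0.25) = -6.00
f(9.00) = -54.00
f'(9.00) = -6.00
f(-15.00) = 90.00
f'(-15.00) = -6.00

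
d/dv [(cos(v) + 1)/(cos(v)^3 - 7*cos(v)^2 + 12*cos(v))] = 2*(cos(v)^3 - 2*cos(v)^2 - 7*cos(v) + 6)*sin(v)/((cos(v) - 4)^2*(cos(v) - 3)^2*cos(v)^2)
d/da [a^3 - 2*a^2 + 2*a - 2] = 3*a^2 - 4*a + 2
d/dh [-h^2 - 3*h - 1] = -2*h - 3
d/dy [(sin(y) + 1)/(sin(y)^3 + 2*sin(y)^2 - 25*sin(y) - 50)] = -(2*sin(y)^3 + 5*sin(y)^2 + 4*sin(y) + 25)*cos(y)/(sin(y)^3 + 2*sin(y)^2 - 25*sin(y) - 50)^2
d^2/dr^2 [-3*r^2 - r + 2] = -6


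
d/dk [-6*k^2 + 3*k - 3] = 3 - 12*k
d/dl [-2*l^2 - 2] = -4*l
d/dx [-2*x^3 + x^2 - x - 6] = -6*x^2 + 2*x - 1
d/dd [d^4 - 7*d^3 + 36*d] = 4*d^3 - 21*d^2 + 36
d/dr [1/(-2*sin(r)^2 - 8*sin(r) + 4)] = (sin(r) + 2)*cos(r)/(sin(r)^2 + 4*sin(r) - 2)^2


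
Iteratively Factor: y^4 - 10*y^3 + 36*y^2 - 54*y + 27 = (y - 3)*(y^3 - 7*y^2 + 15*y - 9) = (y - 3)^2*(y^2 - 4*y + 3) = (y - 3)^3*(y - 1)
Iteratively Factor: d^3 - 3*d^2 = (d)*(d^2 - 3*d) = d*(d - 3)*(d)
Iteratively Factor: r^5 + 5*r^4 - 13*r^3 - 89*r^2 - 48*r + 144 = (r + 3)*(r^4 + 2*r^3 - 19*r^2 - 32*r + 48) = (r - 4)*(r + 3)*(r^3 + 6*r^2 + 5*r - 12) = (r - 4)*(r + 3)^2*(r^2 + 3*r - 4) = (r - 4)*(r - 1)*(r + 3)^2*(r + 4)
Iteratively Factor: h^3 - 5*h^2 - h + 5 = (h - 5)*(h^2 - 1) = (h - 5)*(h + 1)*(h - 1)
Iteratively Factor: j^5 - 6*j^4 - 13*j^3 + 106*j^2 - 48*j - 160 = (j - 2)*(j^4 - 4*j^3 - 21*j^2 + 64*j + 80) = (j - 4)*(j - 2)*(j^3 - 21*j - 20) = (j - 4)*(j - 2)*(j + 1)*(j^2 - j - 20) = (j - 4)*(j - 2)*(j + 1)*(j + 4)*(j - 5)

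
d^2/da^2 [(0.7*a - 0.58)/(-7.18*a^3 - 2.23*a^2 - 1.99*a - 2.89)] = (-216.52008*a^5 + 291.556824*a^4 + 161.627212*a^3 + 241.330308*a^2 - 29.69976*a + 5.169404)/(370.146232*a^9 + 344.885556*a^8 + 414.884094*a^7 + 649.224991*a^6 + 392.626443*a^5 + 317.3655*a^4 + 264.734551*a^3 + 90.209616*a^2 + 49.862037*a + 24.137569)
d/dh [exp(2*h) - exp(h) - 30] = (2*exp(h) - 1)*exp(h)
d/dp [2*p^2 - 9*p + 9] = 4*p - 9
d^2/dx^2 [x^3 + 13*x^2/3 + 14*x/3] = 6*x + 26/3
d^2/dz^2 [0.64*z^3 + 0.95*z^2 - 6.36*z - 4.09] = 3.84*z + 1.9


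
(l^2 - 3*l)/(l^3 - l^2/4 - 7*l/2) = 4*(3 - l)/(-4*l^2 + l + 14)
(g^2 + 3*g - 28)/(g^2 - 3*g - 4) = (g + 7)/(g + 1)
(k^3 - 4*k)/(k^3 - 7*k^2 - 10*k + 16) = k*(k - 2)/(k^2 - 9*k + 8)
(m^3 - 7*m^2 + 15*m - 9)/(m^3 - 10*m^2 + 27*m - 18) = (m - 3)/(m - 6)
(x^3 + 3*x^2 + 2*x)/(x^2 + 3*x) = (x^2 + 3*x + 2)/(x + 3)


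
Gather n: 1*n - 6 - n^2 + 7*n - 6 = -n^2 + 8*n - 12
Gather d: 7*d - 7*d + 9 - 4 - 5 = 0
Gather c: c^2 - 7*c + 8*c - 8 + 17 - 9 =c^2 + c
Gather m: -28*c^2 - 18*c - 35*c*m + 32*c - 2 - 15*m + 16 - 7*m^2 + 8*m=-28*c^2 + 14*c - 7*m^2 + m*(-35*c - 7) + 14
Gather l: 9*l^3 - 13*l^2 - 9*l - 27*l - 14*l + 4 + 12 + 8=9*l^3 - 13*l^2 - 50*l + 24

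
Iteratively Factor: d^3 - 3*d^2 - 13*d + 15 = (d + 3)*(d^2 - 6*d + 5) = (d - 5)*(d + 3)*(d - 1)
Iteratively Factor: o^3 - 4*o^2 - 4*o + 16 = (o + 2)*(o^2 - 6*o + 8) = (o - 2)*(o + 2)*(o - 4)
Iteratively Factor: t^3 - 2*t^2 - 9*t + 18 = (t - 2)*(t^2 - 9) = (t - 2)*(t + 3)*(t - 3)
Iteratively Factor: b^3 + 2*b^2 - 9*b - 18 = (b + 2)*(b^2 - 9) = (b - 3)*(b + 2)*(b + 3)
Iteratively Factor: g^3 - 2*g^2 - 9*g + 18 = (g - 3)*(g^2 + g - 6) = (g - 3)*(g + 3)*(g - 2)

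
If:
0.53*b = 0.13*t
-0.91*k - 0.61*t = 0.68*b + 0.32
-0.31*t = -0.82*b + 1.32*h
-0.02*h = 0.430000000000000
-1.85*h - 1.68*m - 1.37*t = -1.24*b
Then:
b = 63.94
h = -21.50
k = -222.88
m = -141.71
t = 260.68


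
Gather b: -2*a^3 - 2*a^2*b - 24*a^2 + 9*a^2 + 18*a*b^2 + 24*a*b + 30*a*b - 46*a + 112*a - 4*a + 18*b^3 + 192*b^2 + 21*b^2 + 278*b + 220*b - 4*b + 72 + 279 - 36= -2*a^3 - 15*a^2 + 62*a + 18*b^3 + b^2*(18*a + 213) + b*(-2*a^2 + 54*a + 494) + 315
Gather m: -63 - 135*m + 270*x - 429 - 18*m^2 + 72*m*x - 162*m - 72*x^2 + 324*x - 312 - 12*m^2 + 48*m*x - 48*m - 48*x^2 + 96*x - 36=-30*m^2 + m*(120*x - 345) - 120*x^2 + 690*x - 840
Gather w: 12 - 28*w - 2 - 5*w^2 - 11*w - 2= -5*w^2 - 39*w + 8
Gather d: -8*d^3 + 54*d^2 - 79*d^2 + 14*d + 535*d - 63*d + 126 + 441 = -8*d^3 - 25*d^2 + 486*d + 567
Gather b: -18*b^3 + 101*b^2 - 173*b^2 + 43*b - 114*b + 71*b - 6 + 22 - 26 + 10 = -18*b^3 - 72*b^2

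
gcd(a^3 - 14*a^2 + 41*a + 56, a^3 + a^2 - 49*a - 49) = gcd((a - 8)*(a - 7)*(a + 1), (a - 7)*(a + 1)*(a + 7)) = a^2 - 6*a - 7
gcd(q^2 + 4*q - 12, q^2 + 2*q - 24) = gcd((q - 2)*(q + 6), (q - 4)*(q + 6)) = q + 6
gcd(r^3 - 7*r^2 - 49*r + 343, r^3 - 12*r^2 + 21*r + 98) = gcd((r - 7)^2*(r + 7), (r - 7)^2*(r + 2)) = r^2 - 14*r + 49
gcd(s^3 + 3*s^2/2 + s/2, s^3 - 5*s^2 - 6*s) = s^2 + s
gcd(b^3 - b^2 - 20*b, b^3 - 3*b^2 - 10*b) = b^2 - 5*b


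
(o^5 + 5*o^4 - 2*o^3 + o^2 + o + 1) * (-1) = -o^5 - 5*o^4 + 2*o^3 - o^2 - o - 1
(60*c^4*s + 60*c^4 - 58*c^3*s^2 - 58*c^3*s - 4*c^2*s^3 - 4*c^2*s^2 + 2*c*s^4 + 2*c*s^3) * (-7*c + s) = -420*c^5*s - 420*c^5 + 466*c^4*s^2 + 466*c^4*s - 30*c^3*s^3 - 30*c^3*s^2 - 18*c^2*s^4 - 18*c^2*s^3 + 2*c*s^5 + 2*c*s^4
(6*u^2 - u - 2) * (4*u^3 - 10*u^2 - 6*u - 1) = 24*u^5 - 64*u^4 - 34*u^3 + 20*u^2 + 13*u + 2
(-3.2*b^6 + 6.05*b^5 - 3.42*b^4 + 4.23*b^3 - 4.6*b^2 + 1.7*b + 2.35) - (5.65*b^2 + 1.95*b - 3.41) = -3.2*b^6 + 6.05*b^5 - 3.42*b^4 + 4.23*b^3 - 10.25*b^2 - 0.25*b + 5.76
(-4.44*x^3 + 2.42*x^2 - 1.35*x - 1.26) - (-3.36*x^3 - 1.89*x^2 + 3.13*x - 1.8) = -1.08*x^3 + 4.31*x^2 - 4.48*x + 0.54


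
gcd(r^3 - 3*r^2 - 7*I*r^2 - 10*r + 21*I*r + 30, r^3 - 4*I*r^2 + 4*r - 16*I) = r - 2*I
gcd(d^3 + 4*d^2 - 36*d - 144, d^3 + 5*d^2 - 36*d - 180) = d^2 - 36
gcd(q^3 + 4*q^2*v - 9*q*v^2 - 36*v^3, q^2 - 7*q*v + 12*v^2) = q - 3*v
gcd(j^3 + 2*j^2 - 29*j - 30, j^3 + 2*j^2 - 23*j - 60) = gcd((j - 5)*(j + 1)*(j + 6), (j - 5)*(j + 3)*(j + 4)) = j - 5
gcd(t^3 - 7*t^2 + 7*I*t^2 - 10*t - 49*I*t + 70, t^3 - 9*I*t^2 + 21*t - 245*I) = t + 5*I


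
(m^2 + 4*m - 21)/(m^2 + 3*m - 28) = (m - 3)/(m - 4)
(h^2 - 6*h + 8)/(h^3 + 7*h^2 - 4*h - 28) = (h - 4)/(h^2 + 9*h + 14)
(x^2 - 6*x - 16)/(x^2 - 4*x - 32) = (x + 2)/(x + 4)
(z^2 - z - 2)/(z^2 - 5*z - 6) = (z - 2)/(z - 6)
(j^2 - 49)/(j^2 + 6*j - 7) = (j - 7)/(j - 1)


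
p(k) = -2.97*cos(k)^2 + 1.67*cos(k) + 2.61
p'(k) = 5.94*sin(k)*cos(k) - 1.67*sin(k)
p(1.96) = 1.55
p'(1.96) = -3.63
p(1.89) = 1.79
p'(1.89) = -3.36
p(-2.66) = -1.20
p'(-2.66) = 3.21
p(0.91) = 2.52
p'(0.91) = 1.56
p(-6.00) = 1.48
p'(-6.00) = 1.13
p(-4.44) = 1.95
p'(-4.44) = -3.15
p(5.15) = 2.78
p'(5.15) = -0.77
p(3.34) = -1.88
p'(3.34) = 1.48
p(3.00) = -1.95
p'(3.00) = -1.07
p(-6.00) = 1.48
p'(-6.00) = 1.13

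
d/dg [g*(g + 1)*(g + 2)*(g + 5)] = 4*g^3 + 24*g^2 + 34*g + 10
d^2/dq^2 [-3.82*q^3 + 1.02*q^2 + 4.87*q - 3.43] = 2.04 - 22.92*q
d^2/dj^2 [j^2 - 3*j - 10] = 2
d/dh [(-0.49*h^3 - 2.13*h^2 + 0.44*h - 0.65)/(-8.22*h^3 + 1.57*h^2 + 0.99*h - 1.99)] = (-18.2779*h^4 + 6.2634*h^3 - 15.9032*h^2 + 10.5184*h - 0.2321)/(67.5684*h^6 - 25.8108*h^5 - 13.8107*h^4 + 35.8242*h^3 - 5.2685*h^2 - 3.9402*h + 3.9601)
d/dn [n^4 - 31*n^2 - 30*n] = 4*n^3 - 62*n - 30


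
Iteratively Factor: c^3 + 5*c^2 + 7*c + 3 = (c + 3)*(c^2 + 2*c + 1) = (c + 1)*(c + 3)*(c + 1)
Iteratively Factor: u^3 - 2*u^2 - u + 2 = (u + 1)*(u^2 - 3*u + 2) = (u - 1)*(u + 1)*(u - 2)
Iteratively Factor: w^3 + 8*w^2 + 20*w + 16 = (w + 4)*(w^2 + 4*w + 4) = (w + 2)*(w + 4)*(w + 2)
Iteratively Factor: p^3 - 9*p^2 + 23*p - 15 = (p - 3)*(p^2 - 6*p + 5) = (p - 5)*(p - 3)*(p - 1)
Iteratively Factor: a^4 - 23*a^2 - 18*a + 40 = (a + 4)*(a^3 - 4*a^2 - 7*a + 10) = (a - 5)*(a + 4)*(a^2 + a - 2) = (a - 5)*(a - 1)*(a + 4)*(a + 2)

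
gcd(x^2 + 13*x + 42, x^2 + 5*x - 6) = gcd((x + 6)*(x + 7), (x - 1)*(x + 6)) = x + 6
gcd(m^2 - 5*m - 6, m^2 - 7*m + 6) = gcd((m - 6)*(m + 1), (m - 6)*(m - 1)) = m - 6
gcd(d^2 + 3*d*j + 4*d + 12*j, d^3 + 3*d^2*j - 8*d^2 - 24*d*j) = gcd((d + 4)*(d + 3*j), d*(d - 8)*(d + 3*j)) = d + 3*j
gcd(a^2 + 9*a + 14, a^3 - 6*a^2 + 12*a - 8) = 1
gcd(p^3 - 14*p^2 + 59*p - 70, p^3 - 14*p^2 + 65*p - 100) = p - 5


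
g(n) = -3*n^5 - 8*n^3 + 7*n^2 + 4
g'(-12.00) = -314664.00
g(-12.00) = 761332.00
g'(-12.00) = -314664.00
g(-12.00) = 761332.00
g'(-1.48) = -145.26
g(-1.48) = 66.57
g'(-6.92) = -35642.76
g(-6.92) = 50595.10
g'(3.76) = -3284.74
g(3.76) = -2576.85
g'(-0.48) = -13.05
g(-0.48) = 6.57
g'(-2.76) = -1091.88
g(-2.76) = 705.99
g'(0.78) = -9.23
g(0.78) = 3.60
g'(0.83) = -12.03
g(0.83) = 3.07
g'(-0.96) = -48.30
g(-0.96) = 19.98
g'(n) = -15*n^4 - 24*n^2 + 14*n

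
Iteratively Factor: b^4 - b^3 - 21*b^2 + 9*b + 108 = (b + 3)*(b^3 - 4*b^2 - 9*b + 36) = (b - 3)*(b + 3)*(b^2 - b - 12) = (b - 4)*(b - 3)*(b + 3)*(b + 3)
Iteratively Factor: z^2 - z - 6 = (z + 2)*(z - 3)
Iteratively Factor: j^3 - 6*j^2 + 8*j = (j - 2)*(j^2 - 4*j) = (j - 4)*(j - 2)*(j)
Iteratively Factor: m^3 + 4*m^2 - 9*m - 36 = (m + 4)*(m^2 - 9) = (m - 3)*(m + 4)*(m + 3)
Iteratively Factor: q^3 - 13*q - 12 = (q - 4)*(q^2 + 4*q + 3) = (q - 4)*(q + 1)*(q + 3)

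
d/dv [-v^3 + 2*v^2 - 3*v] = -3*v^2 + 4*v - 3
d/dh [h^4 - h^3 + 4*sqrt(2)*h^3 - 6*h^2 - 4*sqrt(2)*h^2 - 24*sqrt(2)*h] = 4*h^3 - 3*h^2 + 12*sqrt(2)*h^2 - 12*h - 8*sqrt(2)*h - 24*sqrt(2)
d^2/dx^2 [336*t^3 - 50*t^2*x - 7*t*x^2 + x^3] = -14*t + 6*x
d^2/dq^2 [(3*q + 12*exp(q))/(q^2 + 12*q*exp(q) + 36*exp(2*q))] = 6*(-4*q^2*exp(q) + 24*q*exp(2*q) + 16*q*exp(q) + q + 72*exp(3*q) + 24*exp(2*q))/(q^4 + 24*q^3*exp(q) + 216*q^2*exp(2*q) + 864*q*exp(3*q) + 1296*exp(4*q))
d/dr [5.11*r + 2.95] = 5.11000000000000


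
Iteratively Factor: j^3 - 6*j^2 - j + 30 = (j - 3)*(j^2 - 3*j - 10) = (j - 5)*(j - 3)*(j + 2)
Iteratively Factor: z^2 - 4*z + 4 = (z - 2)*(z - 2)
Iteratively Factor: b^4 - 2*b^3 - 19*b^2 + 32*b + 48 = (b - 3)*(b^3 + b^2 - 16*b - 16) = (b - 3)*(b + 1)*(b^2 - 16) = (b - 4)*(b - 3)*(b + 1)*(b + 4)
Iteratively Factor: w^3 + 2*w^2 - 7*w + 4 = (w + 4)*(w^2 - 2*w + 1) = (w - 1)*(w + 4)*(w - 1)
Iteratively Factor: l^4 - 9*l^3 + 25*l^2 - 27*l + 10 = (l - 1)*(l^3 - 8*l^2 + 17*l - 10) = (l - 5)*(l - 1)*(l^2 - 3*l + 2) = (l - 5)*(l - 1)^2*(l - 2)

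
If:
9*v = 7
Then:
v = 7/9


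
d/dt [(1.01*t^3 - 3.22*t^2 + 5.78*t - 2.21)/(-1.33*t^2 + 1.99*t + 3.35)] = (-1.3433*t^4 + 4.0198*t^3 + 11.4301*t^2 - 27.4526*t + 23.7609)/(1.7689*t^4 - 5.2934*t^3 - 4.9509*t^2 + 13.333*t + 11.2225)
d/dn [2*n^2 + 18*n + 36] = 4*n + 18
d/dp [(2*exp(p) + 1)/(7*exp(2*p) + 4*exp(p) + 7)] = (-14*exp(2*p) - 14*exp(p) + 10)*exp(p)/(49*exp(4*p) + 56*exp(3*p) + 114*exp(2*p) + 56*exp(p) + 49)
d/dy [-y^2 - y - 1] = -2*y - 1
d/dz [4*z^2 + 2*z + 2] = 8*z + 2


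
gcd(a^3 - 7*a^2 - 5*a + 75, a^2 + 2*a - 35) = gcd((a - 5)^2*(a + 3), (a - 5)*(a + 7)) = a - 5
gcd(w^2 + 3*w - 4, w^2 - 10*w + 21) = 1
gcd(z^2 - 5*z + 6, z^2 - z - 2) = z - 2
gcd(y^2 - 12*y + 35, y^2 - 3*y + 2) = 1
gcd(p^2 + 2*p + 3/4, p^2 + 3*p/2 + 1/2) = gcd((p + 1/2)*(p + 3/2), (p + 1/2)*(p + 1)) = p + 1/2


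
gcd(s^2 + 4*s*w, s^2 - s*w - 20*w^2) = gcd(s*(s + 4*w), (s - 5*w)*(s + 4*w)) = s + 4*w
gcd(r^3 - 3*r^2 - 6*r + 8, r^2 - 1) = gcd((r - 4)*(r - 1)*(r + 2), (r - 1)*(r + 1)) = r - 1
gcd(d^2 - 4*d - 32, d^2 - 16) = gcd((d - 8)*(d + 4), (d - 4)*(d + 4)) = d + 4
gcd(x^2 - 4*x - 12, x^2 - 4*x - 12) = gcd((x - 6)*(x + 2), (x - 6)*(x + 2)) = x^2 - 4*x - 12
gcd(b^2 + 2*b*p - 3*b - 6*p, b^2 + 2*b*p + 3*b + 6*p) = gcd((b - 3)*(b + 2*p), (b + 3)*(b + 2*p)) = b + 2*p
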